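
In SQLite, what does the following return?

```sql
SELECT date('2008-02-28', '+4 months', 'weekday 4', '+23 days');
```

2008-07-26

Adding +4 months to 2008-02-28 gives 2008-06-28.
`weekday 4` advances to the next Thursday; 2008-06-28 is a Saturday, so it moves forward to 2008-07-03.
Advancing 23 more days within July lands on 2008-07-26.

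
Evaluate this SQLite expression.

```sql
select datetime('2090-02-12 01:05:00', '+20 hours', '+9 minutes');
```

+20 hours from 2090-02-12 01:05:00 is 2090-02-12 21:05:00.
+9 minutes from 2090-02-12 21:05:00 is 2090-02-12 21:14:00.

2090-02-12 21:14:00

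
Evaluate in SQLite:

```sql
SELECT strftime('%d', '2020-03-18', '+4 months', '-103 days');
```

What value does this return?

06

First apply '+4 months', '-103 days': 2020-03-18 → 2020-04-06.
`%d` extracts the 2-digit day of month: 06.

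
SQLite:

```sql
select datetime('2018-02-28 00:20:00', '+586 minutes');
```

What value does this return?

586 minutes = 9h 46m; +586 minutes from 2018-02-28 00:20:00 is 2018-02-28 10:06:00.

2018-02-28 10:06:00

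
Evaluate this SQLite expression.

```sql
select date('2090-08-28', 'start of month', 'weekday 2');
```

2090-08-01

`start of month` rewinds 2090-08-28 to 2090-08-01.
`weekday 2` advances to the next Tuesday; 2090-08-01 is already a Tuesday, so it stays at 2090-08-01.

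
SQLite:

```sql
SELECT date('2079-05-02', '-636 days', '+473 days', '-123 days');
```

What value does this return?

Applying '-636 days' to 2079-05-02: counting 636 days back gives 2077-08-04.
Applying '+473 days' to 2077-08-04: counting 473 days forward gives 2078-11-20.
Applying '-123 days' to 2078-11-20: counting 123 days back gives 2078-07-20.

2078-07-20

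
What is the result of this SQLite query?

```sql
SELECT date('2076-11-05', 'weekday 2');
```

2076-11-10

`weekday 2` advances to the next Tuesday; 2076-11-05 is a Thursday, so it moves forward to 2076-11-10.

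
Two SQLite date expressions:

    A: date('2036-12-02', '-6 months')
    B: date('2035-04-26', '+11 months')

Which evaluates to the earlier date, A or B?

A = 2036-06-02.
B = 2036-03-26.
B is earlier.

B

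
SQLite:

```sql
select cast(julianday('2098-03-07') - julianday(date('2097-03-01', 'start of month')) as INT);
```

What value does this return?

`start of month` rewinds 2097-03-01 to 2097-03-01.
30 days remain in March 2097 after the 1st (31 − 1).
Full months from April 2097 through February 2098 contribute their day counts.
Then 7 days into March 2098.
Total: 30 + 30 + 31 + 30 + 31 + 31 + 30 + 31 + 30 + 31 + 31 + 28 + 7 = 371.

371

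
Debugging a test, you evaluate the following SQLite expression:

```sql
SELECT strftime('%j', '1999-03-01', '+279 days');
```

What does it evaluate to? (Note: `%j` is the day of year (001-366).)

339

First apply '+279 days': 1999-03-01 → 1999-12-05.
Day-of-year for 1999-12-05: days since 1999-01-01 inclusive = 339, zero-padded to 339.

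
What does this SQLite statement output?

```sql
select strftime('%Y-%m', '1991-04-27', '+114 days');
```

1991-08

First apply '+114 days': 1991-04-27 → 1991-08-19.
`%Y-%m` extracts the year-month: 1991-08.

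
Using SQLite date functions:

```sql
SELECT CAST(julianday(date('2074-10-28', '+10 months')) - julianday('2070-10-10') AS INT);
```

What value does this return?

1783

Adding +10 months to 2074-10-28 gives 2075-08-28.
21 days remain in October 2070 after the 10th (31 − 10).
Full months from November 2070 through July 2075 contribute their day counts.
Then 28 days into August 2075.
Total: 21 + 30 + 31 + 31 + 28 + 31 + 30 + 31 + 30 + 31 + 31 + 30 + 31 + 30 + 31 + 31 + 29 + 31 + 30 + 31 + 30 + 31 + 31 + 30 + 31 + 30 + 31 + 31 + 28 + 31 + 30 + 31 + 30 + 31 + 31 + 30 + 31 + 30 + 31 + 31 + 28 + 31 + 30 + 31 + 30 + 31 + 31 + 30 + 31 + 30 + 31 + 31 + 28 + 31 + 30 + 31 + 30 + 31 + 28 = 1783.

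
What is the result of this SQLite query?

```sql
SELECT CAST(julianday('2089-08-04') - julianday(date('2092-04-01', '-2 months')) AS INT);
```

-911

Adding -2 months to 2092-04-01 gives 2092-02-01.
27 days remain in August 2089 after the 4th (31 − 4).
Full months from September 2089 through January 2092 contribute their day counts.
Then 1 day into February 2092.
Total: 27 + 30 + 31 + 30 + 31 + 31 + 28 + 31 + 30 + 31 + 30 + 31 + 31 + 30 + 31 + 30 + 31 + 31 + 28 + 31 + 30 + 31 + 30 + 31 + 31 + 30 + 31 + 30 + 31 + 31 + 1 = 911.
The subtraction is earlier − later, so the result is −911 → -911.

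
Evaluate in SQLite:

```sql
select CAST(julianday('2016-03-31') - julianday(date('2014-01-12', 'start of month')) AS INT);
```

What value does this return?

820

`start of month` rewinds 2014-01-12 to 2014-01-01.
30 days remain in January 2014 after the 1st (31 − 1).
Full months from February 2014 through February 2016 contribute their day counts.
Then 31 days into March 2016.
Total: 30 + 28 + 31 + 30 + 31 + 30 + 31 + 31 + 30 + 31 + 30 + 31 + 31 + 28 + 31 + 30 + 31 + 30 + 31 + 31 + 30 + 31 + 30 + 31 + 31 + 29 + 31 = 820.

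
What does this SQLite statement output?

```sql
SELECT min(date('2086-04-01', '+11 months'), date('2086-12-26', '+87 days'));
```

date('2086-04-01', '+11 months') → 2087-03-01.
date('2086-12-26', '+87 days') → 2087-03-23.
Earlier of the two is 2087-03-01.

2087-03-01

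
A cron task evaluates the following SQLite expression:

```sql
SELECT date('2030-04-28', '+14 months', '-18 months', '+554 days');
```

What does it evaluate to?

2031-07-05

Adding +14 months to 2030-04-28 gives 2031-06-28.
Adding -18 months to 2031-06-28 gives 2029-12-28.
Applying '+554 days' to 2029-12-28: counting 554 days forward gives 2031-07-05.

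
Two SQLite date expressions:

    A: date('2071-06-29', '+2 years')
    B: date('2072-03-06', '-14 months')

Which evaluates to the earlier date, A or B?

A = 2073-06-29.
B = 2071-01-06.
B is earlier.

B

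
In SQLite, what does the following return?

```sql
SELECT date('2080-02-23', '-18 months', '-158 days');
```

Adding -18 months to 2080-02-23 gives 2078-08-23.
Applying '-158 days' to 2078-08-23: counting 158 days back gives 2078-03-18.

2078-03-18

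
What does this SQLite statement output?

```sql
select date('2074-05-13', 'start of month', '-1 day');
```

2074-04-30

`start of month` rewinds 2074-05-13 to 2074-05-01.
Going back 1 day from 2074-05-01 reaches 2074-04-30 (last day of April, 30 days).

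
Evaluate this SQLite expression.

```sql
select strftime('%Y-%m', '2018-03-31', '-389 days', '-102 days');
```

First apply '-389 days', '-102 days': 2018-03-31 → 2016-11-25.
`%Y-%m` extracts the year-month: 2016-11.

2016-11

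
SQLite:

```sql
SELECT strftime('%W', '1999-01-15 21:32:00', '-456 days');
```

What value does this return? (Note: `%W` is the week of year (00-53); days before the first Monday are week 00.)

41

First apply '-456 days': 1999-01-15 21:32:00 → 1997-10-16 21:32:00.
1997-10-16 is a Thursday. SQLite's %W counts Mondays since the year started; the result is 41.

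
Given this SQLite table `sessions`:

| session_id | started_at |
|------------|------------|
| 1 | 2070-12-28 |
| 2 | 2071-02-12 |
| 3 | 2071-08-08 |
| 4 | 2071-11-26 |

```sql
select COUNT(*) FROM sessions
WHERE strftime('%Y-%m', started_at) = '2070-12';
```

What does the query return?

1

Rows with year-month 2070-12: 2070-12-28 → 1.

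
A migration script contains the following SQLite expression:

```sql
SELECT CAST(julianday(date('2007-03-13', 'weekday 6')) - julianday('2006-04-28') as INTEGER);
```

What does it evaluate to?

`weekday 6` advances to the next Saturday; 2007-03-13 is a Tuesday, so it moves forward to 2007-03-17.
2 days remain in April 2006 after the 28th (30 − 28).
Full months from May 2006 through February 2007 contribute their day counts.
Then 17 days into March 2007.
Total: 2 + 31 + 30 + 31 + 31 + 30 + 31 + 30 + 31 + 31 + 28 + 17 = 323.

323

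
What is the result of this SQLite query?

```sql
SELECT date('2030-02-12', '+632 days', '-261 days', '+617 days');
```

Applying '+632 days' to 2030-02-12: counting 632 days forward gives 2031-11-06.
Applying '-261 days' to 2031-11-06: counting 261 days back gives 2031-02-18.
Applying '+617 days' to 2031-02-18: counting 617 days forward gives 2032-10-27.

2032-10-27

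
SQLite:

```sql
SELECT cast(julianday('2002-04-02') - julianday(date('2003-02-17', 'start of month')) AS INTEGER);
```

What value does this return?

-305

`start of month` rewinds 2003-02-17 to 2003-02-01.
28 days remain in April 2002 after the 2nd (30 − 2).
Full months from May 2002 through January 2003 contribute their day counts.
Then 1 day into February 2003.
Total: 28 + 31 + 30 + 31 + 31 + 30 + 31 + 30 + 31 + 31 + 1 = 305.
The subtraction is earlier − later, so the result is −305 → -305.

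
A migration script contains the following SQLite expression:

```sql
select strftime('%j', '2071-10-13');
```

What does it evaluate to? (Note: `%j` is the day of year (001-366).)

286

Day-of-year for 2071-10-13: days since 2071-01-01 inclusive = 286, zero-padded to 286.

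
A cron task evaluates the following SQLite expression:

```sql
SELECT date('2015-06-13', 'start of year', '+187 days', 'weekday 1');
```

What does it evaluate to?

`start of year` rewinds 2015-06-13 to 2015-01-01.
Applying '+187 days' to 2015-01-01: counting 187 days forward gives 2015-07-07.
`weekday 1` advances to the next Monday; 2015-07-07 is a Tuesday, so it moves forward to 2015-07-13.

2015-07-13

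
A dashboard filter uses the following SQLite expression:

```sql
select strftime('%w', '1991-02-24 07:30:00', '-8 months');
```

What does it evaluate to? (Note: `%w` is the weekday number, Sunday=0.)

First apply '-8 months': 1991-02-24 07:30:00 → 1990-06-24 07:30:00.
1990-06-24 is a Sunday; with Sunday=0 that is 0.

0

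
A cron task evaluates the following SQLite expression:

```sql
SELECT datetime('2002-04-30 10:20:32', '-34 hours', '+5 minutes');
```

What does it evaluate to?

-34 hours from 2002-04-30 10:20:32 is 2002-04-29 00:20:32 (crosses midnight).
+5 minutes from 2002-04-29 00:20:32 is 2002-04-29 00:25:32.

2002-04-29 00:25:32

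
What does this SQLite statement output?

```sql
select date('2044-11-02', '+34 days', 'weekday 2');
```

November 2044 has 30 days; 28 remain after the 2nd, so 29 days reach 2044-12-01.
Advancing 5 more days within December lands on 2044-12-06.
`weekday 2` advances to the next Tuesday; 2044-12-06 is already a Tuesday, so it stays at 2044-12-06.

2044-12-06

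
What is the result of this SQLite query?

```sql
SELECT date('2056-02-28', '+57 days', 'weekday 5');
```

Applying '+57 days' to 2056-02-28: counting 57 days forward gives 2056-04-25.
`weekday 5` advances to the next Friday; 2056-04-25 is a Tuesday, so it moves forward to 2056-04-28.

2056-04-28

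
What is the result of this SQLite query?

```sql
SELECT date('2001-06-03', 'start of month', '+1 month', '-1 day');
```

`start of month` rewinds 2001-06-03 to 2001-06-01.
Adding +1 month to 2001-06-01 gives 2001-07-01.
Going back 1 day from 2001-07-01 reaches 2001-06-30 (last day of June, 30 days).

2001-06-30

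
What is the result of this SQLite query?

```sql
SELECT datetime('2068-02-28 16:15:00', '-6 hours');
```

-6 hours from 2068-02-28 16:15:00 is 2068-02-28 10:15:00.

2068-02-28 10:15:00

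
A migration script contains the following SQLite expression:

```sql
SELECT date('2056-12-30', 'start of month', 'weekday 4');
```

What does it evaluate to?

`start of month` rewinds 2056-12-30 to 2056-12-01.
`weekday 4` advances to the next Thursday; 2056-12-01 is a Friday, so it moves forward to 2056-12-07.

2056-12-07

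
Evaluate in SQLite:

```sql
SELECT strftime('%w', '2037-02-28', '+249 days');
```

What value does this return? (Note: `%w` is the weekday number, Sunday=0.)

3

First apply '+249 days': 2037-02-28 → 2037-11-04.
2037-11-04 is a Wednesday; with Sunday=0 that is 3.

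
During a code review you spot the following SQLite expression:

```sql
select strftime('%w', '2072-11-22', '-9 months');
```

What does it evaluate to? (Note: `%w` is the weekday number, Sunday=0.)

First apply '-9 months': 2072-11-22 → 2072-02-22.
2072-02-22 is a Monday; with Sunday=0 that is 1.

1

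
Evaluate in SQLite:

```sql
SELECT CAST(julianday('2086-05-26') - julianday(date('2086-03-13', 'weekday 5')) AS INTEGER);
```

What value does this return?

72

`weekday 5` advances to the next Friday; 2086-03-13 is a Wednesday, so it moves forward to 2086-03-15.
16 days remain in March 2086 after the 15th (31 − 15).
April 2086: 30 days.
Then 26 days into May 2086.
Total: 16 + 30 + 26 = 72.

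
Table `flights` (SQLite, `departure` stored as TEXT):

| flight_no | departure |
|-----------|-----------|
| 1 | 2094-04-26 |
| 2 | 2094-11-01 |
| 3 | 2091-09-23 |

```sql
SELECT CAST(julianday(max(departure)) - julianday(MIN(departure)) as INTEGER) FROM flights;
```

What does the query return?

MIN = 2091-09-23, MAX = 2094-11-01.
7 days remain in September 2091 after the 23rd (30 − 23).
Full months from October 2091 through October 2094 contribute their day counts.
Then 1 day into November 2094.
Total: 7 + 31 + 30 + 31 + 31 + 29 + 31 + 30 + 31 + 30 + 31 + 31 + 30 + 31 + 30 + 31 + 31 + 28 + 31 + 30 + 31 + 30 + 31 + 31 + 30 + 31 + 30 + 31 + 31 + 28 + 31 + 30 + 31 + 30 + 31 + 31 + 30 + 31 + 1 = 1135.

1135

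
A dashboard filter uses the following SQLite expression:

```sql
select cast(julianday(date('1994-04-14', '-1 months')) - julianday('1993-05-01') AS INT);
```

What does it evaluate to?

Adding -1 month to 1994-04-14 gives 1994-03-14.
30 days remain in May 1993 after the 1st (31 − 1).
Full months from June 1993 through February 1994 contribute their day counts.
Then 14 days into March 1994.
Total: 30 + 30 + 31 + 31 + 30 + 31 + 30 + 31 + 31 + 28 + 14 = 317.

317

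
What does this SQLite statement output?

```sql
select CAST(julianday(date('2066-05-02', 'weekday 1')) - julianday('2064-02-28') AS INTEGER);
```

`weekday 1` advances to the next Monday; 2066-05-02 is a Sunday, so it moves forward to 2066-05-03.
1 day remains in February 2064 after the 28th (29 − 28).
Full months from March 2064 through April 2066 contribute their day counts.
Then 3 days into May 2066.
Total: 1 + 31 + 30 + 31 + 30 + 31 + 31 + 30 + 31 + 30 + 31 + 31 + 28 + 31 + 30 + 31 + 30 + 31 + 31 + 30 + 31 + 30 + 31 + 31 + 28 + 31 + 30 + 3 = 795.

795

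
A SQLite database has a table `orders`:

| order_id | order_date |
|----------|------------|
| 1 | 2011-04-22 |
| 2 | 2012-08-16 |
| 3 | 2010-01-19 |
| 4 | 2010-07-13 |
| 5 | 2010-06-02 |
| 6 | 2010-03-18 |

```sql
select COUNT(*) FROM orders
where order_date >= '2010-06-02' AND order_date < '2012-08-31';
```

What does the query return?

4

Rows in [2010-06-02, 2012-08-31): 2011-04-22, 2012-08-16, 2010-07-13, 2010-06-02 → 4 rows.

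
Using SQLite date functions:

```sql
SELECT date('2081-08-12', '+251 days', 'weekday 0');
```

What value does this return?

2082-04-26

Applying '+251 days' to 2081-08-12: counting 251 days forward gives 2082-04-20.
`weekday 0` advances to the next Sunday; 2082-04-20 is a Monday, so it moves forward to 2082-04-26.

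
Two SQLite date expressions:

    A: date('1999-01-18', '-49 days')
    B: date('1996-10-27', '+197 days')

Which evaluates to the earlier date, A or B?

B

A = 1998-11-30.
B = 1997-05-12.
B is earlier.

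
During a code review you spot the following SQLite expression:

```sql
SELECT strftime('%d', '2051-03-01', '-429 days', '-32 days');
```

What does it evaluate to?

First apply '-429 days', '-32 days': 2051-03-01 → 2049-11-25.
`%d` extracts the 2-digit day of month: 25.

25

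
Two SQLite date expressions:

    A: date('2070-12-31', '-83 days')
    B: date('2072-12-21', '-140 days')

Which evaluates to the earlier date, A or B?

A = 2070-10-09.
B = 2072-08-03.
A is earlier.

A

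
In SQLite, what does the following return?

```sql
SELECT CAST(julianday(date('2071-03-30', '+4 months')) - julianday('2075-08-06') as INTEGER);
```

-1468

Adding +4 months to 2071-03-30 gives 2071-07-30.
1 day remains in July 2071 after the 30th (31 − 30).
Full months from August 2071 through July 2075 contribute their day counts.
Then 6 days into August 2075.
Total: 1 + 31 + 30 + 31 + 30 + 31 + 31 + 29 + 31 + 30 + 31 + 30 + 31 + 31 + 30 + 31 + 30 + 31 + 31 + 28 + 31 + 30 + 31 + 30 + 31 + 31 + 30 + 31 + 30 + 31 + 31 + 28 + 31 + 30 + 31 + 30 + 31 + 31 + 30 + 31 + 30 + 31 + 31 + 28 + 31 + 30 + 31 + 30 + 31 + 6 = 1468.
The subtraction is earlier − later, so the result is −1468 → -1468.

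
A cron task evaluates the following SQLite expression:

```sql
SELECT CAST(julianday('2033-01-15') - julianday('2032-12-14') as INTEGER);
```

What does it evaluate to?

17 days remain in December 2032 after the 14th (31 − 14).
Then 15 days into January 2033.
Total: 17 + 15 = 32.

32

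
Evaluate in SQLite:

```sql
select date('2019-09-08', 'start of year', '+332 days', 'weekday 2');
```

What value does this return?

2019-12-03

`start of year` rewinds 2019-09-08 to 2019-01-01.
Applying '+332 days' to 2019-01-01: counting 332 days forward gives 2019-11-29.
`weekday 2` advances to the next Tuesday; 2019-11-29 is a Friday, so it moves forward to 2019-12-03.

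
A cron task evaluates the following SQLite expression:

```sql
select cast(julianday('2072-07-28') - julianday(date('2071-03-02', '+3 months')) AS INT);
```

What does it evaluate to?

422

Adding +3 months to 2071-03-02 gives 2071-06-02.
28 days remain in June 2071 after the 2nd (30 − 2).
Full months from July 2071 through June 2072 contribute their day counts.
Then 28 days into July 2072.
Total: 28 + 31 + 31 + 30 + 31 + 30 + 31 + 31 + 29 + 31 + 30 + 31 + 30 + 28 = 422.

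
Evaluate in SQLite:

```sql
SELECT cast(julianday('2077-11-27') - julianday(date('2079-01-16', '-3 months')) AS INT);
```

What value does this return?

Adding -3 months to 2079-01-16 gives 2078-10-16.
3 days remain in November 2077 after the 27th (30 − 27).
Full months from December 2077 through September 2078 contribute their day counts.
Then 16 days into October 2078.
Total: 3 + 31 + 31 + 28 + 31 + 30 + 31 + 30 + 31 + 31 + 30 + 16 = 323.
The subtraction is earlier − later, so the result is −323 → -323.

-323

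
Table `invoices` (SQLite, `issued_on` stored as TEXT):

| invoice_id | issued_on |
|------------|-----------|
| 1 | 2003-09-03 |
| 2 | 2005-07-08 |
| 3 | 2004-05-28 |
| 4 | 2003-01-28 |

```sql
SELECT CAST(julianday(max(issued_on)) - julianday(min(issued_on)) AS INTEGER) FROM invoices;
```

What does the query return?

892

MIN = 2003-01-28, MAX = 2005-07-08.
3 days remain in January 2003 after the 28th (31 − 28).
Full months from February 2003 through June 2005 contribute their day counts.
Then 8 days into July 2005.
Total: 3 + 28 + 31 + 30 + 31 + 30 + 31 + 31 + 30 + 31 + 30 + 31 + 31 + 29 + 31 + 30 + 31 + 30 + 31 + 31 + 30 + 31 + 30 + 31 + 31 + 28 + 31 + 30 + 31 + 30 + 8 = 892.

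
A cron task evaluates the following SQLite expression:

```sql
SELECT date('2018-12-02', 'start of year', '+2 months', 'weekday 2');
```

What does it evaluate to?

2018-03-06

`start of year` rewinds 2018-12-02 to 2018-01-01.
Adding +2 months to 2018-01-01 gives 2018-03-01.
`weekday 2` advances to the next Tuesday; 2018-03-01 is a Thursday, so it moves forward to 2018-03-06.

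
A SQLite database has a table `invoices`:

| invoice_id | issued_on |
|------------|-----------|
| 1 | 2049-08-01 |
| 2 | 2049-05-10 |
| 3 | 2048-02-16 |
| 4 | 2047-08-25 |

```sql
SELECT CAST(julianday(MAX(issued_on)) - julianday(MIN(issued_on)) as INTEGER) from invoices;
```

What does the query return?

707

MIN = 2047-08-25, MAX = 2049-08-01.
6 days remain in August 2047 after the 25th (31 − 25).
Full months from September 2047 through July 2049 contribute their day counts.
Then 1 day into August 2049.
Total: 6 + 30 + 31 + 30 + 31 + 31 + 29 + 31 + 30 + 31 + 30 + 31 + 31 + 30 + 31 + 30 + 31 + 31 + 28 + 31 + 30 + 31 + 30 + 31 + 1 = 707.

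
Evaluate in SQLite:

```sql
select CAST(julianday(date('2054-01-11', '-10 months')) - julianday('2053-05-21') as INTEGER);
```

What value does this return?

-71

Adding -10 months to 2054-01-11 gives 2053-03-11.
20 days remain in March 2053 after the 11th (31 − 11).
April 2053: 30 days.
Then 21 days into May 2053.
Total: 20 + 30 + 21 = 71.
The subtraction is earlier − later, so the result is −71 → -71.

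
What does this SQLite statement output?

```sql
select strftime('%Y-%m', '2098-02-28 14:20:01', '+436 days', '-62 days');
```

First apply '+436 days', '-62 days': 2098-02-28 14:20:01 → 2099-03-09 14:20:01.
`%Y-%m` extracts the year-month: 2099-03.

2099-03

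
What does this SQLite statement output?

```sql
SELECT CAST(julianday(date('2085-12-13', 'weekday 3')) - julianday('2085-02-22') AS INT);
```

300

`weekday 3` advances to the next Wednesday; 2085-12-13 is a Thursday, so it moves forward to 2085-12-19.
6 days remain in February 2085 after the 22nd (28 − 22).
Full months from March 2085 through November 2085 contribute their day counts.
Then 19 days into December 2085.
Total: 6 + 31 + 30 + 31 + 30 + 31 + 31 + 30 + 31 + 30 + 19 = 300.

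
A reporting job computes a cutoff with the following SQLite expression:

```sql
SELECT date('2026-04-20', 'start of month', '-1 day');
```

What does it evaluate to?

`start of month` rewinds 2026-04-20 to 2026-04-01.
Going back 1 day from 2026-04-01 reaches 2026-03-31 (last day of March, 31 days).

2026-03-31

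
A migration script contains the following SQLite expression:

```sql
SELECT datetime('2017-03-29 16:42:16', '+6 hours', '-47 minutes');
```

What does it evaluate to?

+6 hours from 2017-03-29 16:42:16 is 2017-03-29 22:42:16.
-47 minutes from 2017-03-29 22:42:16 is 2017-03-29 21:55:16.

2017-03-29 21:55:16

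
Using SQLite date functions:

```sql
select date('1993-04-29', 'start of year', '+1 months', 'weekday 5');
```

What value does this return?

1993-02-05

`start of year` rewinds 1993-04-29 to 1993-01-01.
Adding +1 month to 1993-01-01 gives 1993-02-01.
`weekday 5` advances to the next Friday; 1993-02-01 is a Monday, so it moves forward to 1993-02-05.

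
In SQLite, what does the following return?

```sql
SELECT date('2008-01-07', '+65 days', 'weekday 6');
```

Applying '+65 days' to 2008-01-07: counting 65 days forward gives 2008-03-12.
`weekday 6` advances to the next Saturday; 2008-03-12 is a Wednesday, so it moves forward to 2008-03-15.

2008-03-15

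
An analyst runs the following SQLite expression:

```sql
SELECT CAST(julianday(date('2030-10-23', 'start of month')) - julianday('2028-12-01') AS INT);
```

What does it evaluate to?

`start of month` rewinds 2030-10-23 to 2030-10-01.
30 days remain in December 2028 after the 1st (31 − 1).
Full months from January 2029 through September 2030 contribute their day counts.
Then 1 day into October 2030.
Total: 30 + 31 + 28 + 31 + 30 + 31 + 30 + 31 + 31 + 30 + 31 + 30 + 31 + 31 + 28 + 31 + 30 + 31 + 30 + 31 + 31 + 30 + 1 = 669.

669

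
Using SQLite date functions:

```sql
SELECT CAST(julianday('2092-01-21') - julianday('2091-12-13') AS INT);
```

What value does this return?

39

18 days remain in December 2091 after the 13th (31 − 13).
Then 21 days into January 2092.
Total: 18 + 21 = 39.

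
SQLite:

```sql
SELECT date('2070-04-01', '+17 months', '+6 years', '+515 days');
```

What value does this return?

Adding +17 months to 2070-04-01 gives 2071-09-01.
Adding +6 years to 2071-09-01 gives 2077-09-01.
Applying '+515 days' to 2077-09-01: counting 515 days forward gives 2079-01-29.

2079-01-29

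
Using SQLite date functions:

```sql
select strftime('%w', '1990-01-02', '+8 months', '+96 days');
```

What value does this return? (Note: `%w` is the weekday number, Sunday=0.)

First apply '+8 months', '+96 days': 1990-01-02 → 1990-12-07.
1990-12-07 is a Friday; with Sunday=0 that is 5.

5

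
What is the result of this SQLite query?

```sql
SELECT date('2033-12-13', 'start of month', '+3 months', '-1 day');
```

`start of month` rewinds 2033-12-13 to 2033-12-01.
Adding +3 months to 2033-12-01 gives 2034-03-01.
Going back 1 day from 2034-03-01 reaches 2034-02-28 (last day of February, 28 days).

2034-02-28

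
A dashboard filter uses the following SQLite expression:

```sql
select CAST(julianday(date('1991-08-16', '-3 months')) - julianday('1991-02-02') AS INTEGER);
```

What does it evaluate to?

103

Adding -3 months to 1991-08-16 gives 1991-05-16.
26 days remain in February 1991 after the 2nd (28 − 2).
March 1991: 31 days.
April 1991: 30 days.
Then 16 days into May 1991.
Total: 26 + 31 + 30 + 16 = 103.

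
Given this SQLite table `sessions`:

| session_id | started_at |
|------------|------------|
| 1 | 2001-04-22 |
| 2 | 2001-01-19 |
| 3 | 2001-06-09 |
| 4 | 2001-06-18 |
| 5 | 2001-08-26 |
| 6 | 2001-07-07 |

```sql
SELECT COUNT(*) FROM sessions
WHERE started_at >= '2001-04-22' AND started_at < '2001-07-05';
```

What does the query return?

Rows in [2001-04-22, 2001-07-05): 2001-04-22, 2001-06-09, 2001-06-18 → 3 rows.

3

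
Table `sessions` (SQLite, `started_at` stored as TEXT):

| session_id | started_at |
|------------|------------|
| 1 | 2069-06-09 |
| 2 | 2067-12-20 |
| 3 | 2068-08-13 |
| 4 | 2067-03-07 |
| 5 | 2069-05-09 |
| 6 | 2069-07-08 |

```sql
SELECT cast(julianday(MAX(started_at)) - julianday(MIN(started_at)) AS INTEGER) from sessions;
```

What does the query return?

MIN = 2067-03-07, MAX = 2069-07-08.
24 days remain in March 2067 after the 7th (31 − 7).
Full months from April 2067 through June 2069 contribute their day counts.
Then 8 days into July 2069.
Total: 24 + 30 + 31 + 30 + 31 + 31 + 30 + 31 + 30 + 31 + 31 + 29 + 31 + 30 + 31 + 30 + 31 + 31 + 30 + 31 + 30 + 31 + 31 + 28 + 31 + 30 + 31 + 30 + 8 = 854.

854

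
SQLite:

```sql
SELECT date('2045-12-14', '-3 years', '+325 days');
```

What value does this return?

Adding -3 years to 2045-12-14 gives 2042-12-14.
Applying '+325 days' to 2042-12-14: counting 325 days forward gives 2043-11-04.

2043-11-04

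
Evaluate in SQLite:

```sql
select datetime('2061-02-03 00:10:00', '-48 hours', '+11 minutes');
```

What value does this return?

2061-02-01 00:21:00

-48 hours from 2061-02-03 00:10:00 is 2061-02-01 00:10:00 (crosses midnight).
+11 minutes from 2061-02-01 00:10:00 is 2061-02-01 00:21:00.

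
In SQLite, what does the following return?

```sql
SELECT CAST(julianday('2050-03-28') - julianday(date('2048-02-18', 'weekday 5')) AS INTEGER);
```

`weekday 5` advances to the next Friday; 2048-02-18 is a Tuesday, so it moves forward to 2048-02-21.
8 days remain in February 2048 after the 21st (29 − 21).
Full months from March 2048 through February 2050 contribute their day counts.
Then 28 days into March 2050.
Total: 8 + 31 + 30 + 31 + 30 + 31 + 31 + 30 + 31 + 30 + 31 + 31 + 28 + 31 + 30 + 31 + 30 + 31 + 31 + 30 + 31 + 30 + 31 + 31 + 28 + 28 = 766.

766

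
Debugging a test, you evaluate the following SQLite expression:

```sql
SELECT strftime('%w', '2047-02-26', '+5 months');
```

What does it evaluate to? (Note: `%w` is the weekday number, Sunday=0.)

First apply '+5 months': 2047-02-26 → 2047-07-26.
2047-07-26 is a Friday; with Sunday=0 that is 5.

5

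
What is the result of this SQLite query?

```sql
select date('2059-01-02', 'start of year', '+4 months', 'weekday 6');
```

2059-05-03

`start of year` rewinds 2059-01-02 to 2059-01-01.
Adding +4 months to 2059-01-01 gives 2059-05-01.
`weekday 6` advances to the next Saturday; 2059-05-01 is a Thursday, so it moves forward to 2059-05-03.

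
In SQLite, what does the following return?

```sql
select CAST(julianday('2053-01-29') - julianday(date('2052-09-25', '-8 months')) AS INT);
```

Adding -8 months to 2052-09-25 gives 2052-01-25.
6 days remain in January 2052 after the 25th (31 − 25).
Full months from February 2052 through December 2052 contribute their day counts.
Then 29 days into January 2053.
Total: 6 + 29 + 31 + 30 + 31 + 30 + 31 + 31 + 30 + 31 + 30 + 31 + 29 = 370.

370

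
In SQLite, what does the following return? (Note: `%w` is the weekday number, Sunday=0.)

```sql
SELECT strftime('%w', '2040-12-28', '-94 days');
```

2

First apply '-94 days': 2040-12-28 → 2040-09-25.
2040-09-25 is a Tuesday; with Sunday=0 that is 2.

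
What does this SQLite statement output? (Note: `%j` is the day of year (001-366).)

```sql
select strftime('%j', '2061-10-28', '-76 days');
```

225

First apply '-76 days': 2061-10-28 → 2061-08-13.
Day-of-year for 2061-08-13: days since 2061-01-01 inclusive = 225, zero-padded to 225.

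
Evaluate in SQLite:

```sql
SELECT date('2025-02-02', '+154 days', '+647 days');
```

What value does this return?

Applying '+154 days' to 2025-02-02: counting 154 days forward gives 2025-07-06.
Applying '+647 days' to 2025-07-06: counting 647 days forward gives 2027-04-14.

2027-04-14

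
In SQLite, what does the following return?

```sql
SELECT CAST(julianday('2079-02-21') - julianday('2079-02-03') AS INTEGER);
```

18

Both dates are in February 2079: 21 − 3 = 18.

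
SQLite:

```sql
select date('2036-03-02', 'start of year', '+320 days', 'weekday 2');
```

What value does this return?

`start of year` rewinds 2036-03-02 to 2036-01-01.
Applying '+320 days' to 2036-01-01: counting 320 days forward gives 2036-11-16.
`weekday 2` advances to the next Tuesday; 2036-11-16 is a Sunday, so it moves forward to 2036-11-18.

2036-11-18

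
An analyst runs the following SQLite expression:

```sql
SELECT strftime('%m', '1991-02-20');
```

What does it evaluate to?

`%m` extracts the 2-digit month (01-12): 02.

02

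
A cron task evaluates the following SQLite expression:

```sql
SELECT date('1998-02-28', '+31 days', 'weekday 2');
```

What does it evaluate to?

February 1998 has 28 days; 0 remain after the 28th, so 1 days reach 1998-03-01.
Advancing 30 more days within March lands on 1998-03-31.
`weekday 2` advances to the next Tuesday; 1998-03-31 is already a Tuesday, so it stays at 1998-03-31.

1998-03-31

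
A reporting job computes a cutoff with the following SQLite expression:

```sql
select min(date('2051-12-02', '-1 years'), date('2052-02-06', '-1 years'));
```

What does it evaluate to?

date('2051-12-02', '-1 years') → 2050-12-02.
date('2052-02-06', '-1 years') → 2051-02-06.
Earlier of the two is 2050-12-02.

2050-12-02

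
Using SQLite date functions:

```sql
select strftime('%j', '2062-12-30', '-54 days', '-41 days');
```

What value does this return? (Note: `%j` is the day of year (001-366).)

269

First apply '-54 days', '-41 days': 2062-12-30 → 2062-09-26.
Day-of-year for 2062-09-26: days since 2062-01-01 inclusive = 269, zero-padded to 269.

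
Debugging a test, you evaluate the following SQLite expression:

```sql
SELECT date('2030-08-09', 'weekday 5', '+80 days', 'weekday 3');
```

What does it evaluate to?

`weekday 5` advances to the next Friday; 2030-08-09 is already a Friday, so it stays at 2030-08-09.
Applying '+80 days' to 2030-08-09: counting 80 days forward gives 2030-10-28.
`weekday 3` advances to the next Wednesday; 2030-10-28 is a Monday, so it moves forward to 2030-10-30.

2030-10-30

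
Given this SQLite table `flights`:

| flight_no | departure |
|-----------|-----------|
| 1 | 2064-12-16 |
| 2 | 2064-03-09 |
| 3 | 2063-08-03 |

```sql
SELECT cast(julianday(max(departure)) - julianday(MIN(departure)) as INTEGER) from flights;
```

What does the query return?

501

MIN = 2063-08-03, MAX = 2064-12-16.
28 days remain in August 2063 after the 3rd (31 − 3).
Full months from September 2063 through November 2064 contribute their day counts.
Then 16 days into December 2064.
Total: 28 + 30 + 31 + 30 + 31 + 31 + 29 + 31 + 30 + 31 + 30 + 31 + 31 + 30 + 31 + 30 + 16 = 501.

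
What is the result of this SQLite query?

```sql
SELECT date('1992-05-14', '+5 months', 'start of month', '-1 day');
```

Adding +5 months to 1992-05-14 gives 1992-10-14.
`start of month` rewinds 1992-10-14 to 1992-10-01.
Going back 1 day from 1992-10-01 reaches 1992-09-30 (last day of September, 30 days).

1992-09-30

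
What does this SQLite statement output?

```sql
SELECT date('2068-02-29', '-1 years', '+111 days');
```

2067-06-20

Adding -1 year to 2068-02-29 targets 2067-02-29, but 2067 is not a leap year, so SQLite normalizes to 2067-03-01.
Applying '+111 days' to 2067-03-01: counting 111 days forward gives 2067-06-20.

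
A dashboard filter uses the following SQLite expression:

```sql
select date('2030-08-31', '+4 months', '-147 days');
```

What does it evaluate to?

Adding +4 months to 2030-08-31 gives 2030-12-31.
Applying '-147 days' to 2030-12-31: counting 147 days back gives 2030-08-06.

2030-08-06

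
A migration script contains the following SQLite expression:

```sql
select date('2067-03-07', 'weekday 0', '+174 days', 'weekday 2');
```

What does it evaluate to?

2067-09-06

`weekday 0` advances to the next Sunday; 2067-03-07 is a Monday, so it moves forward to 2067-03-13.
Applying '+174 days' to 2067-03-13: counting 174 days forward gives 2067-09-03.
`weekday 2` advances to the next Tuesday; 2067-09-03 is a Saturday, so it moves forward to 2067-09-06.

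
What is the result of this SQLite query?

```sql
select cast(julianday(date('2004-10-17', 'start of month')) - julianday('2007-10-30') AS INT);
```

-1124

`start of month` rewinds 2004-10-17 to 2004-10-01.
30 days remain in October 2004 after the 1st (31 − 1).
Full months from November 2004 through September 2007 contribute their day counts.
Then 30 days into October 2007.
Total: 30 + 30 + 31 + 31 + 28 + 31 + 30 + 31 + 30 + 31 + 31 + 30 + 31 + 30 + 31 + 31 + 28 + 31 + 30 + 31 + 30 + 31 + 31 + 30 + 31 + 30 + 31 + 31 + 28 + 31 + 30 + 31 + 30 + 31 + 31 + 30 + 30 = 1124.
The subtraction is earlier − later, so the result is −1124 → -1124.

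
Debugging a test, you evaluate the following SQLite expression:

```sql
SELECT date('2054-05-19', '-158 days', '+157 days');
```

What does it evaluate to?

2054-05-18

Applying '-158 days' to 2054-05-19: counting 158 days back gives 2053-12-12.
Applying '+157 days' to 2053-12-12: counting 157 days forward gives 2054-05-18.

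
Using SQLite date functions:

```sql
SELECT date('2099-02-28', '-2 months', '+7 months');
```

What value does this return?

2099-07-28

Adding -2 months to 2099-02-28 gives 2098-12-28.
Adding +7 months to 2098-12-28 gives 2099-07-28.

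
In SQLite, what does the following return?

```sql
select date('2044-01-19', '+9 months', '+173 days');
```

2045-04-10

Adding +9 months to 2044-01-19 gives 2044-10-19.
Applying '+173 days' to 2044-10-19: counting 173 days forward gives 2045-04-10.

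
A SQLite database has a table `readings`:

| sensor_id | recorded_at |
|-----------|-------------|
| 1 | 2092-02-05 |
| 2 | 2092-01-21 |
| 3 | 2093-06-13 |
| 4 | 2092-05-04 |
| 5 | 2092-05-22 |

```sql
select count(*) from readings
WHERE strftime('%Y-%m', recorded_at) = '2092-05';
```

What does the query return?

2

Rows with year-month 2092-05: 2092-05-04, 2092-05-22 → 2.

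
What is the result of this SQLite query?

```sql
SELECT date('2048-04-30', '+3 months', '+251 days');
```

2049-04-07

Adding +3 months to 2048-04-30 gives 2048-07-30.
Applying '+251 days' to 2048-07-30: counting 251 days forward gives 2049-04-07.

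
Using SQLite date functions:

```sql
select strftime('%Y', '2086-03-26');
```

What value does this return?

`%Y` extracts the 4-digit year: 2086.

2086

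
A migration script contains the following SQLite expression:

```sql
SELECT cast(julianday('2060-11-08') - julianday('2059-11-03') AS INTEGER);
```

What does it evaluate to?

27 days remain in November 2059 after the 3rd (30 − 3).
Full months from December 2059 through October 2060 contribute their day counts.
Then 8 days into November 2060.
Total: 27 + 31 + 31 + 29 + 31 + 30 + 31 + 30 + 31 + 31 + 30 + 31 + 8 = 371.

371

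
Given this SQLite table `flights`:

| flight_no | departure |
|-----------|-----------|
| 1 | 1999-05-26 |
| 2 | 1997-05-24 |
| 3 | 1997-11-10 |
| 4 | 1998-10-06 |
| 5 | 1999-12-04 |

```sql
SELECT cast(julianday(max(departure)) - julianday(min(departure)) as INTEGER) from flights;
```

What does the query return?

MIN = 1997-05-24, MAX = 1999-12-04.
7 days remain in May 1997 after the 24th (31 − 24).
Full months from June 1997 through November 1999 contribute their day counts.
Then 4 days into December 1999.
Total: 7 + 30 + 31 + 31 + 30 + 31 + 30 + 31 + 31 + 28 + 31 + 30 + 31 + 30 + 31 + 31 + 30 + 31 + 30 + 31 + 31 + 28 + 31 + 30 + 31 + 30 + 31 + 31 + 30 + 31 + 30 + 4 = 924.

924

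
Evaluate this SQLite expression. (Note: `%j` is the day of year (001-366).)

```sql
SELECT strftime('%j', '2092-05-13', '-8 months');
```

First apply '-8 months': 2092-05-13 → 2091-09-13.
Day-of-year for 2091-09-13: days since 2091-01-01 inclusive = 256, zero-padded to 256.

256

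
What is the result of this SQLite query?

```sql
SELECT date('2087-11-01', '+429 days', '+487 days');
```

2090-05-05

Applying '+429 days' to 2087-11-01: counting 429 days forward gives 2089-01-03.
Applying '+487 days' to 2089-01-03: counting 487 days forward gives 2090-05-05.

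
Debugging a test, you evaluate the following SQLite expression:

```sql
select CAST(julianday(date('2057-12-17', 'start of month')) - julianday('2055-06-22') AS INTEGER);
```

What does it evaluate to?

893

`start of month` rewinds 2057-12-17 to 2057-12-01.
8 days remain in June 2055 after the 22nd (30 − 22).
Full months from July 2055 through November 2057 contribute their day counts.
Then 1 day into December 2057.
Total: 8 + 31 + 31 + 30 + 31 + 30 + 31 + 31 + 29 + 31 + 30 + 31 + 30 + 31 + 31 + 30 + 31 + 30 + 31 + 31 + 28 + 31 + 30 + 31 + 30 + 31 + 31 + 30 + 31 + 30 + 1 = 893.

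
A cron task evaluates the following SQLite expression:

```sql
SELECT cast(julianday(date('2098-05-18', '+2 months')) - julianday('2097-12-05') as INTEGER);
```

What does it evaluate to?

Adding +2 months to 2098-05-18 gives 2098-07-18.
26 days remain in December 2097 after the 5th (31 − 5).
Full months from January 2098 through June 2098 contribute their day counts.
Then 18 days into July 2098.
Total: 26 + 31 + 28 + 31 + 30 + 31 + 30 + 18 = 225.

225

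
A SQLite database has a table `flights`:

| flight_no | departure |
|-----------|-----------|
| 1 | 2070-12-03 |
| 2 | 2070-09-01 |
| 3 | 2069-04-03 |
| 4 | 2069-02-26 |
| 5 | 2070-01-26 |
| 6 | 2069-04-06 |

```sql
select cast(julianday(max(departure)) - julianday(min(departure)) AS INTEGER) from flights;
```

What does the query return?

645

MIN = 2069-02-26, MAX = 2070-12-03.
2 days remain in February 2069 after the 26th (28 − 26).
Full months from March 2069 through November 2070 contribute their day counts.
Then 3 days into December 2070.
Total: 2 + 31 + 30 + 31 + 30 + 31 + 31 + 30 + 31 + 30 + 31 + 31 + 28 + 31 + 30 + 31 + 30 + 31 + 31 + 30 + 31 + 30 + 3 = 645.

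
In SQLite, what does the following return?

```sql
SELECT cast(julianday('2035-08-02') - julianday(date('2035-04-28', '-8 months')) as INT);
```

339

Adding -8 months to 2035-04-28 gives 2034-08-28.
3 days remain in August 2034 after the 28th (31 − 28).
Full months from September 2034 through July 2035 contribute their day counts.
Then 2 days into August 2035.
Total: 3 + 30 + 31 + 30 + 31 + 31 + 28 + 31 + 30 + 31 + 30 + 31 + 2 = 339.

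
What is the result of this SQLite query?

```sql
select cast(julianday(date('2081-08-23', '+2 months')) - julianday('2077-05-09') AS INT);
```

Adding +2 months to 2081-08-23 gives 2081-10-23.
22 days remain in May 2077 after the 9th (31 − 9).
Full months from June 2077 through September 2081 contribute their day counts.
Then 23 days into October 2081.
Total: 22 + 30 + 31 + 31 + 30 + 31 + 30 + 31 + 31 + 28 + 31 + 30 + 31 + 30 + 31 + 31 + 30 + 31 + 30 + 31 + 31 + 28 + 31 + 30 + 31 + 30 + 31 + 31 + 30 + 31 + 30 + 31 + 31 + 29 + 31 + 30 + 31 + 30 + 31 + 31 + 30 + 31 + 30 + 31 + 31 + 28 + 31 + 30 + 31 + 30 + 31 + 31 + 30 + 23 = 1628.

1628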